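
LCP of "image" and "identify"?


Word 1: "image"
Word 2: "identify"
Comparing from start:
  Pos 0: 'i' == 'i'
  Pos 1: 'm' != 'd' (stop)
LCP = "i" (length 1)


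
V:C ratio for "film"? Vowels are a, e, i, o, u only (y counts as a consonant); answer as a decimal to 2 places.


Word: "film"
Vowels (a,e,i,o,u): 1
Consonants: 3
Ratio = 1/3
= 0.33


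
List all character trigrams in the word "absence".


Word: "absence" (length 7)
Number of trigrams = 7 - 3 + 1 = 5
  Position 0: "abs"
  Position 1: "bse"
  Position 2: "sen"
  Position 3: "enc"
  Position 4: "nce"
Trigrams = "abs", "bse", "sen", "enc", "nce"


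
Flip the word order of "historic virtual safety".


Original: "historic virtual safety"
Words (1..n): historic | virtual | safety
Reversed (n..1): safety | virtual | historic
Result = "safety virtual historic"


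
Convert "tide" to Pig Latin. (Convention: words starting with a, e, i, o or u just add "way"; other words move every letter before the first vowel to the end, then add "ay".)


Word: "tide"
Starts with consonant(s) → move to end, add 'ay'
Consonant cluster: "t"
Pig Latin = "idetay"


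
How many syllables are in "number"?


Word: "number"
Syllable breakdown: num / ber
Counting: 2 parts
= 2 syllables


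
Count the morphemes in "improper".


Word: "improper"
Morphemes: im- | proper
Each morpheme carries meaning
= 2 morphemes


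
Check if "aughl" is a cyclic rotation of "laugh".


Word: "laugh", Candidate: "aughl"
Method: check if candidate is substring of word+word
"laughlaugh" contains "aughl"? Yes
Is rotation = Yes


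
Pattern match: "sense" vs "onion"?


Pattern of "sense": [0, 1, 2, 0, 1]
Pattern of "onion": [0, 1, 2, 0, 1]
Patterns match
Same pattern = Yes


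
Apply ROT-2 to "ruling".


Word: "ruling"
Shift: 2
Each letter → (letter + shift) mod 26:
  'r' (17) + 2 = 19 → 't'
  'u' (20) + 2 = 22 → 'w'
  'l' (11) + 2 = 13 → 'n'
  'i' (8) + 2 = 10 → 'k'
  'n' (13) + 2 = 15 → 'p'
  'g' (6) + 2 = 8 → 'i'
Result = "twnkpi"


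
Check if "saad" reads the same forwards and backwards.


Word: "saad"
Reversed: "daas"
Forward == Backward? saad != daas
Palindrome = No


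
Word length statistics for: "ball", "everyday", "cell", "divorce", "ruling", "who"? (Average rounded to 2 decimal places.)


Lengths: "ball"=4, "everyday"=8, "cell"=4, "divorce"=7, "ruling"=6, "who"=3
Sum = 32, Count = 6
Average = 32/6 = 5.33
= avg=5.33, min=3, max=8


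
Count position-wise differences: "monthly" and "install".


Comparing character by character (same length = 7):
  Pos 0: 'm' vs 'i' !=
  Pos 1: 'o' vs 'n' !=
  Pos 2: 'n' vs 's' !=
  Pos 3: 't' vs 't' =
  Pos 4: 'h' vs 'a' !=
  Pos 5: 'l' vs 'l' =
  Pos 6: 'y' vs 'l' !=
Hamming distance = 5


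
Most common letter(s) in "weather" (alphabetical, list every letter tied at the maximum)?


Word: "weather"
Letter counts:
  'a': 1
  'e': 2
  'h': 1
  'r': 1
  't': 1
  'w': 1
Maximum count = 2
Most frequent = 'e' (2 times each)


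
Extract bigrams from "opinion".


Word: "opinion" (length 7)
Number of bigrams = 7 - 2 + 1 = 6
  Position 0: "op"
  Position 1: "pi"
  Position 2: "in"
  Position 3: "ni"
  Position 4: "io"
  Position 5: "on"
Bigrams = "op", "pi", "in", "ni", "io", "on"


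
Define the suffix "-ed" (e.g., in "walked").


Suffix: -ed
As in: walked -> walk + -ed
Meaning = past tense


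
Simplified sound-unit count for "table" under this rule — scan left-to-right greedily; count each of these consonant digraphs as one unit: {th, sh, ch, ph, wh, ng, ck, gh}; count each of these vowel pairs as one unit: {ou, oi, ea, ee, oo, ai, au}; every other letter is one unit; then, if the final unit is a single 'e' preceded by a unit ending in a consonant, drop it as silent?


Word: "table" (5 letters)
Left-to-right scan:
  [1] 't' (letter)
  [2] 'a' (letter)
  [3] 'b' (letter)
  [4] 'l' (letter)
  [5] 'e' (letter)
Units from scan: 5
Final unit is 'e' after a consonant -> drop as silent (-1)
Sound units = 4 units


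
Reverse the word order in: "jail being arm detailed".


Original: "jail being arm detailed"
Words (1..n): jail | being | arm | detailed
Reversed (n..1): detailed | arm | being | jail
Result = "detailed arm being jail"


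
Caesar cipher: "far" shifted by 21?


Word: "far"
Shift: 21
Each letter → (letter + shift) mod 26:
  'f' (5) + 21 = 0 → 'a'
  'a' (0) + 21 = 21 → 'v'
  'r' (17) + 21 = 12 → 'm'
Result = "avm"


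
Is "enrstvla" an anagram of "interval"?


Word 1: "interval" → sorted: aeilnrtv
Word 2: "enrstvla" → sorted: aelnrstv
Same letters? aeilnrtv != aelnrstv
Anagram = No


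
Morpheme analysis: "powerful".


Word: "powerful"
Morphemes: power | -ful
Each morpheme carries meaning
= 2 morphemes


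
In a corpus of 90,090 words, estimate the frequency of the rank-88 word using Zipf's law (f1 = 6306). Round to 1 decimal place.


Zipf's law: f(r) = f(1) / r
f(1) = 6306
f(88) = 6306 / 88
= 71.7 occurrences


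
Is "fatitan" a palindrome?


Word: "fatitan"
Reversed: "natitaf"
Forward == Backward? fatitan != natitaf
Palindrome = No


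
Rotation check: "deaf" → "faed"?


Word: "deaf", Candidate: "faed"
Method: check if candidate is substring of word+word
"deafdeaf" contains "faed"? No
Is rotation = No


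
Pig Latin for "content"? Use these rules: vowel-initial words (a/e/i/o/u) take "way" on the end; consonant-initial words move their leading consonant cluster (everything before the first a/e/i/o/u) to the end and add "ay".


Word: "content"
Starts with consonant(s) → move to end, add 'ay'
Consonant cluster: "c"
Pig Latin = "ontentcay"


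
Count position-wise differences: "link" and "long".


Comparing character by character (same length = 4):
  Pos 0: 'l' vs 'l' =
  Pos 1: 'i' vs 'o' !=
  Pos 2: 'n' vs 'n' =
  Pos 3: 'k' vs 'g' !=
Hamming distance = 2


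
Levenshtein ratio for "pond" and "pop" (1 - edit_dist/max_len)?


Word 1: "pond" (length 4)
Word 2: "pop" (length 3)
One optimal edit sequence:
  1. keep 'p'
  2. keep 'o'
  3. delete 'n'  (+1)
  4. substitute 'd' -> 'p'  (+1)
Edit distance = 2
Max length = max(4, 3) = 4
Similarity = 1 - 2/4
= 0.5000


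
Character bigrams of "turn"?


Word: "turn" (length 4)
Number of bigrams = 4 - 2 + 1 = 3
  Position 0: "tu"
  Position 1: "ur"
  Position 2: "rn"
Bigrams = "tu", "ur", "rn"


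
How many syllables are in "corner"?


Word: "corner"
Syllable breakdown: cor-ner
Counting: 2 parts
= 2 syllables


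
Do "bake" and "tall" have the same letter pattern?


Pattern of "bake": [0, 1, 2, 3]
Pattern of "tall": [0, 1, 2, 2]
Patterns do not match
Same pattern = No


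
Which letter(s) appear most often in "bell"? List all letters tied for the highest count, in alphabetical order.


Word: "bell"
Letter counts:
  'b': 1
  'e': 1
  'l': 2
Maximum count = 2
Most frequent = 'l' (2 times each)


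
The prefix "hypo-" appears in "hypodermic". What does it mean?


Prefix: hypo-
As in: hypodermic -> hypo- + dermic
Meaning = under / below normal


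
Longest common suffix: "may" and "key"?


Word 1: "may"
Word 2: "key"
Comparing from end:
  Pos -1: 'y' == 'y'
  Pos -2: 'a' != 'e' (stop)
LCS = "y" (length 1)


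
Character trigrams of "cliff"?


Word: "cliff" (length 5)
Number of trigrams = 5 - 3 + 1 = 3
  Position 0: "cli"
  Position 1: "lif"
  Position 2: "iff"
Trigrams = "cli", "lif", "iff"


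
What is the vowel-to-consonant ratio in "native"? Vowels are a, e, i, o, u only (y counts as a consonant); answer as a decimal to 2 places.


Word: "native"
Vowels (a,e,i,o,u): 3
Consonants: 3
Ratio = 3/3
= 1.00


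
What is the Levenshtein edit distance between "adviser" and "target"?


Word 1: "adviser" (length 7)
Word 2: "target" (length 6)
One optimal edit sequence (insert/delete/substitute each cost 1):
  1. delete 'a'  (+1)
  2. substitute 'd' -> 't'  (+1)
  3. substitute 'v' -> 'a'  (+1)
  4. substitute 'i' -> 'r'  (+1)
  5. substitute 's' -> 'g'  (+1)
  6. keep 'e'
  7. substitute 'r' -> 't'  (+1)
Total edit operations: 6
Edit distance = 6


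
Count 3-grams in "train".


Word: "train" (length 5)
Number of 3-grams = length - 3 + 1 = 5 - 3 + 1
= 3


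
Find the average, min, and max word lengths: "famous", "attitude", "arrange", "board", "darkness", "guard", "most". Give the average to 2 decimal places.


Lengths: "famous"=6, "attitude"=8, "arrange"=7, "board"=5, "darkness"=8, "guard"=5, "most"=4
Sum = 43, Count = 7
Average = 43/7 = 6.14
= avg=6.14, min=4, max=8


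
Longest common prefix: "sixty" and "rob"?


Word 1: "sixty"
Word 2: "rob"
Comparing from start:
  Pos 0: 's' != 'r' (stop)
LCP = "" (length 0)


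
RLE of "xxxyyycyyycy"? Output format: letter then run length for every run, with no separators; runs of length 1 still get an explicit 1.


String: "xxxyyycyyycy"
Scanning for consecutive runs:
  'x' x 3
  'y' x 3
  'c' x 1
  'y' x 3
  'c' x 1
  'y' x 1
RLE = "x3y3c1y3c1y1"


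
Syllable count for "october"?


Word: "october"
Syllable breakdown: oc-to-ber
Counting: 3 parts
= 3 syllables


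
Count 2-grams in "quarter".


Word: "quarter" (length 7)
Number of 2-grams = length - 2 + 1 = 7 - 2 + 1
= 6


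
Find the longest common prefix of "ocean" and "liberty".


Word 1: "ocean"
Word 2: "liberty"
Comparing from start:
  Pos 0: 'o' != 'l' (stop)
LCP = "" (length 0)


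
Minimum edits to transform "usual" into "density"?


Word 1: "usual" (length 5)
Word 2: "density" (length 7)
One optimal edit sequence (insert/delete/substitute each cost 1):
  1. insert 'd'  (+1)
  2. insert 'e'  (+1)
  3. substitute 'u' -> 'n'  (+1)
  4. keep 's'
  5. substitute 'u' -> 'i'  (+1)
  6. substitute 'a' -> 't'  (+1)
  7. substitute 'l' -> 'y'  (+1)
Total edit operations: 6
Edit distance = 6


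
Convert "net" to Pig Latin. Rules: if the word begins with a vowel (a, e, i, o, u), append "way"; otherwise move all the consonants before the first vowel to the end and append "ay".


Word: "net"
Starts with consonant(s) → move to end, add 'ay'
Consonant cluster: "n"
Pig Latin = "etnay"


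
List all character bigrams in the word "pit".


Word: "pit" (length 3)
Number of bigrams = 3 - 2 + 1 = 2
  Position 0: "pi"
  Position 1: "it"
Bigrams = "pi", "it"


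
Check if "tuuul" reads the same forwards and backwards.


Word: "tuuul"
Reversed: "luuut"
Forward == Backward? tuuul != luuut
Palindrome = No


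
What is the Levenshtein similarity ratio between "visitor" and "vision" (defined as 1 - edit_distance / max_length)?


Word 1: "visitor" (length 7)
Word 2: "vision" (length 6)
One optimal edit sequence:
  1. keep 'v'
  2. keep 'i'
  3. keep 's'
  4. keep 'i'
  5. delete 't'  (+1)
  6. keep 'o'
  7. substitute 'r' -> 'n'  (+1)
Edit distance = 2
Max length = max(7, 6) = 7
Similarity = 1 - 2/7
= 0.7143


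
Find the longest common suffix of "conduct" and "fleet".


Word 1: "conduct"
Word 2: "fleet"
Comparing from end:
  Pos -1: 't' == 't'
  Pos -2: 'c' != 'e' (stop)
LCS = "t" (length 1)


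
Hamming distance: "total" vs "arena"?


Comparing character by character (same length = 5):
  Pos 0: 't' vs 'a' !=
  Pos 1: 'o' vs 'r' !=
  Pos 2: 't' vs 'e' !=
  Pos 3: 'a' vs 'n' !=
  Pos 4: 'l' vs 'a' !=
Hamming distance = 5


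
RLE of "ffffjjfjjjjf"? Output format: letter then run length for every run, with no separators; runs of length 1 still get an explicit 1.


String: "ffffjjfjjjjf"
Scanning for consecutive runs:
  'f' x 4
  'j' x 2
  'f' x 1
  'j' x 4
  'f' x 1
RLE = "f4j2f1j4f1"


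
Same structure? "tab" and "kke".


Pattern of "tab": [0, 1, 2]
Pattern of "kke": [0, 0, 1]
Patterns do not match
Same pattern = No


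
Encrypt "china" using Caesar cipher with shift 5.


Word: "china"
Shift: 5
Each letter → (letter + shift) mod 26:
  'c' (2) + 5 = 7 → 'h'
  'h' (7) + 5 = 12 → 'm'
  'i' (8) + 5 = 13 → 'n'
  'n' (13) + 5 = 18 → 's'
  'a' (0) + 5 = 5 → 'f'
Result = "hmnsf"


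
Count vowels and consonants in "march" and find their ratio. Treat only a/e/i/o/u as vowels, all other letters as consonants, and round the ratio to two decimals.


Word: "march"
Vowels (a,e,i,o,u): 1
Consonants: 4
Ratio = 1/4
= 0.25


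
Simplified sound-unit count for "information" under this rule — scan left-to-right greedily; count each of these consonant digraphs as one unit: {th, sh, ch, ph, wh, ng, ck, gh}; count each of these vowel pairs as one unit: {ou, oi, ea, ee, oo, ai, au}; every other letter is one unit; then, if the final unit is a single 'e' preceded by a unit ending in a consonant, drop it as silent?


Word: "information" (11 letters)
Left-to-right scan:
  1. 'i' (letter)
  2. 'n' (letter)
  3. 'f' (letter)
  4. 'o' (letter)
  5. 'r' (letter)
  6. 'm' (letter)
  7. 'a' (letter)
  8. 't' (letter)
  9. 'i' (letter)
  10. 'o' (letter)
  11. 'n' (letter)
Units from scan: 11
Sound units = 11 units


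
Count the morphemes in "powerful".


Word: "powerful"
Morphemes: power | -ful
Each morpheme carries meaning
= 2 morphemes


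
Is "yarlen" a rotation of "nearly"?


Word: "nearly", Candidate: "yarlen"
Method: check if candidate is substring of word+word
"nearlynearly" contains "yarlen"? No
Is rotation = No


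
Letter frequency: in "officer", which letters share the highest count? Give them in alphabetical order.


Word: "officer"
Letter counts:
  'c': 1
  'e': 1
  'f': 2
  'i': 1
  'o': 1
  'r': 1
Maximum count = 2
Most frequent = 'f' (2 times each)


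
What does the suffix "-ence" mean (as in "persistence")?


Suffix: -ence
As in: persistence -> persist + -ence
Meaning = state of


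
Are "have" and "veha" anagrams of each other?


Word 1: "have" → sorted: aehv
Word 2: "veha" → sorted: aehv
Same letters? aehv == aehv
Anagram = Yes


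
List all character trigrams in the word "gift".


Word: "gift" (length 4)
Number of trigrams = 4 - 3 + 1 = 2
  Position 0: "gif"
  Position 1: "ift"
Trigrams = "gif", "ift"


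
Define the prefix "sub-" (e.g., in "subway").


Prefix: sub-
Example: subway = sub- + way
Meaning = under / below


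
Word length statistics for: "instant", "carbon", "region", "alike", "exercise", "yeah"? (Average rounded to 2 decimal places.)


Lengths: "instant"=7, "carbon"=6, "region"=6, "alike"=5, "exercise"=8, "yeah"=4
Sum = 36, Count = 6
Average = 36/6 = 6.00
= avg=6.00, min=4, max=8


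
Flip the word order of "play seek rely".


Original: "play seek rely"
Words (1..n): play | seek | rely
Reversed (n..1): rely | seek | play
Result = "rely seek play"


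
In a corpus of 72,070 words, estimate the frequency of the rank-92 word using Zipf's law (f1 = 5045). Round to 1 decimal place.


Zipf's law: f(r) = f(1) / r
f(1) = 5045
f(92) = 5045 / 92
= 54.8 occurrences


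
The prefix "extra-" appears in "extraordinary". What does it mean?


Prefix: extra-
As in: extraordinary -> extra- + ordinary
Meaning = beyond


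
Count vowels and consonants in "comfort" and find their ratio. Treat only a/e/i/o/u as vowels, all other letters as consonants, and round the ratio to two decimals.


Word: "comfort"
Vowels (a,e,i,o,u): 2
Consonants: 5
Ratio = 2/5
= 0.40


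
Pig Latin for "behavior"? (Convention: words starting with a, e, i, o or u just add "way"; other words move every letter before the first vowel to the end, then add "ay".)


Word: "behavior"
Starts with consonant(s) → move to end, add 'ay'
Consonant cluster: "b"
Pig Latin = "ehaviorbay"


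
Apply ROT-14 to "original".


Word: "original"
Shift: 14
Each letter → (letter + shift) mod 26:
  'o' (14) + 14 = 2 → 'c'
  'r' (17) + 14 = 5 → 'f'
  'i' (8) + 14 = 22 → 'w'
  'g' (6) + 14 = 20 → 'u'
  'i' (8) + 14 = 22 → 'w'
  'n' (13) + 14 = 1 → 'b'
  'a' (0) + 14 = 14 → 'o'
  'l' (11) + 14 = 25 → 'z'
Result = "cfwuwboz"


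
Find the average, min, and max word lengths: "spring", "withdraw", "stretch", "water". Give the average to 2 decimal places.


Lengths: "spring"=6, "withdraw"=8, "stretch"=7, "water"=5
Sum = 26, Count = 4
Average = 26/4 = 6.50
= avg=6.50, min=5, max=8


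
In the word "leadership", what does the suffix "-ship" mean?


Suffix: -ship
Example: leadership = leader + -ship
Meaning = state / position


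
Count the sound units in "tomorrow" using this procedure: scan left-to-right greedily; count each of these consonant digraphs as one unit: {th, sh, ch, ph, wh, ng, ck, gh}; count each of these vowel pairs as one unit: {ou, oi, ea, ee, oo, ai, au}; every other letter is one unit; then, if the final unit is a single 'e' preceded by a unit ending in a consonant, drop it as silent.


Word: "tomorrow" (8 letters)
Left-to-right scan:
  [1] 't' (letter)
  [2] 'o' (letter)
  [3] 'm' (letter)
  [4] 'o' (letter)
  [5] 'r' (letter)
  [6] 'r' (letter)
  [7] 'o' (letter)
  [8] 'w' (letter)
Units from scan: 8
Sound units = 8 units


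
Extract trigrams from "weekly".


Word: "weekly" (length 6)
Number of trigrams = 6 - 3 + 1 = 4
  Position 0: "wee"
  Position 1: "eek"
  Position 2: "ekl"
  Position 3: "kly"
Trigrams = "wee", "eek", "ekl", "kly"


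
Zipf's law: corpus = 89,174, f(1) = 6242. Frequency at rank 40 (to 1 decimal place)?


Zipf's law: f(r) = f(1) / r
f(1) = 6242
f(40) = 6242 / 40
= 156.1 occurrences


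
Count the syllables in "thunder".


Word: "thunder"
Syllable breakdown: thun / der
Counting: 2 parts
= 2 syllables


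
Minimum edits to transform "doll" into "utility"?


Word 1: "doll" (length 4)
Word 2: "utility" (length 7)
One optimal edit sequence (insert/delete/substitute each cost 1):
  1. insert 'u'  (+1)
  2. substitute 'd' -> 't'  (+1)
  3. substitute 'o' -> 'i'  (+1)
  4. keep 'l'
  5. insert 'i'  (+1)
  6. insert 't'  (+1)
  7. substitute 'l' -> 'y'  (+1)
Total edit operations: 6
Edit distance = 6


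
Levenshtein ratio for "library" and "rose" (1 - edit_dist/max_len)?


Word 1: "library" (length 7)
Word 2: "rose" (length 4)
One optimal edit sequence:
  1. delete 'l'  (+1)
  2. delete 'i'  (+1)
  3. delete 'b'  (+1)
  4. keep 'r'
  5. substitute 'a' -> 'o'  (+1)
  6. substitute 'r' -> 's'  (+1)
  7. substitute 'y' -> 'e'  (+1)
Edit distance = 6
Max length = max(7, 4) = 7
Similarity = 1 - 6/7
= 0.1429


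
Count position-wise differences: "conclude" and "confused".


Comparing character by character (same length = 8):
  Pos 0: 'c' vs 'c' =
  Pos 1: 'o' vs 'o' =
  Pos 2: 'n' vs 'n' =
  Pos 3: 'c' vs 'f' !=
  Pos 4: 'l' vs 'u' !=
  Pos 5: 'u' vs 's' !=
  Pos 6: 'd' vs 'e' !=
  Pos 7: 'e' vs 'd' !=
Hamming distance = 5


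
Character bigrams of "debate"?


Word: "debate" (length 6)
Number of bigrams = 6 - 2 + 1 = 5
  Position 0: "de"
  Position 1: "eb"
  Position 2: "ba"
  Position 3: "at"
  Position 4: "te"
Bigrams = "de", "eb", "ba", "at", "te"


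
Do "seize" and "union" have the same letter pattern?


Pattern of "seize": [0, 1, 2, 3, 1]
Pattern of "union": [0, 1, 2, 3, 1]
Patterns match
Same pattern = Yes


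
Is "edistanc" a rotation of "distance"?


Word: "distance", Candidate: "edistanc"
Method: check if candidate is substring of word+word
"distancedistance" contains "edistanc"? Yes
Is rotation = Yes


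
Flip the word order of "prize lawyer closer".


Original: "prize lawyer closer"
Words (1..n): prize | lawyer | closer
Reversed (n..1): closer | lawyer | prize
Result = "closer lawyer prize"


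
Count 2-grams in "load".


Word: "load" (length 4)
Number of 2-grams = length - 2 + 1 = 4 - 2 + 1
= 3


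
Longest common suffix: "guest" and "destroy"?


Word 1: "guest"
Word 2: "destroy"
Comparing from end:
  Pos -1: 't' != 'y' (stop)
LCS = "" (length 0)


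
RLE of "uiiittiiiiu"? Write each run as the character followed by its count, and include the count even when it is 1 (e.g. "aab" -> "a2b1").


String: "uiiittiiiiu"
Scanning for consecutive runs:
  'u' x 1
  'i' x 3
  't' x 2
  'i' x 4
  'u' x 1
RLE = "u1i3t2i4u1"


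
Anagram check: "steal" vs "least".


Word 1: "steal" → sorted: aelst
Word 2: "least" → sorted: aelst
Same letters? aelst == aelst
Anagram = Yes


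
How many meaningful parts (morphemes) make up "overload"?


Word: "overload"
Morphemes: over- / load
Each morpheme carries meaning
= 2 morphemes


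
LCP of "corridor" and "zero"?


Word 1: "corridor"
Word 2: "zero"
Comparing from start:
  Pos 0: 'c' != 'z' (stop)
LCP = "" (length 0)


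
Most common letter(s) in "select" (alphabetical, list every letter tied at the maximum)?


Word: "select"
Letter counts:
  'c': 1
  'e': 2
  'l': 1
  's': 1
  't': 1
Maximum count = 2
Most frequent = 'e' (2 times each)


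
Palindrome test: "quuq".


Word: "quuq"
Reversed: "quuq"
Forward == Backward? quuq == quuq
Palindrome = Yes


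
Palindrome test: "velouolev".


Word: "velouolev"
Reversed: "velouolev"
Forward == Backward? velouolev == velouolev
Palindrome = Yes


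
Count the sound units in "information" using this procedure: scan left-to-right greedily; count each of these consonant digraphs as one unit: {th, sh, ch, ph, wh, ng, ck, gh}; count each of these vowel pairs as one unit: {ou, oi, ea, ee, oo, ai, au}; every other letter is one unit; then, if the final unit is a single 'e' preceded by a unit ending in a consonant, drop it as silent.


Word: "information" (11 letters)
Left-to-right scan:
  [1] 'i' (letter)
  [2] 'n' (letter)
  [3] 'f' (letter)
  [4] 'o' (letter)
  [5] 'r' (letter)
  [6] 'm' (letter)
  [7] 'a' (letter)
  [8] 't' (letter)
  [9] 'i' (letter)
  [10] 'o' (letter)
  [11] 'n' (letter)
Units from scan: 11
Sound units = 11 units


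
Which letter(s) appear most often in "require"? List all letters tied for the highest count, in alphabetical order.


Word: "require"
Letter counts:
  'e': 2
  'i': 1
  'q': 1
  'r': 2
  'u': 1
Maximum count = 2
Most frequent = 'e', 'r' (2 times each)


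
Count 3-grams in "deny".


Word: "deny" (length 4)
Number of 3-grams = length - 3 + 1 = 4 - 3 + 1
= 2


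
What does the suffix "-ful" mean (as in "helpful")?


Suffix: -ful
Example: helpful = help + -ful
Meaning = full of


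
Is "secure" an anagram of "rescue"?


Word 1: "rescue" → sorted: ceersu
Word 2: "secure" → sorted: ceersu
Same letters? ceersu == ceersu
Anagram = Yes


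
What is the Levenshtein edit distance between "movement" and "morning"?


Word 1: "movement" (length 8)
Word 2: "morning" (length 7)
One optimal edit sequence (insert/delete/substitute each cost 1):
  1. keep 'm'
  2. keep 'o'
  3. delete 'v'  (+1)
  4. substitute 'e' -> 'r'  (+1)
  5. substitute 'm' -> 'n'  (+1)
  6. substitute 'e' -> 'i'  (+1)
  7. keep 'n'
  8. substitute 't' -> 'g'  (+1)
Total edit operations: 5
Edit distance = 5


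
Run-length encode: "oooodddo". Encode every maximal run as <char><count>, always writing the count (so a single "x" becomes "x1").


String: "oooodddo"
Scanning for consecutive runs:
  'o' x 4
  'd' x 3
  'o' x 1
RLE = "o4d3o1"


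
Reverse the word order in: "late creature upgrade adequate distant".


Original: "late creature upgrade adequate distant"
Words (1..n): late | creature | upgrade | adequate | distant
Reversed (n..1): distant | adequate | upgrade | creature | late
Result = "distant adequate upgrade creature late"


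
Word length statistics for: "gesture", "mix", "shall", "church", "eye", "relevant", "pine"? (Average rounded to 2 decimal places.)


Lengths: "gesture"=7, "mix"=3, "shall"=5, "church"=6, "eye"=3, "relevant"=8, "pine"=4
Sum = 36, Count = 7
Average = 36/7 = 5.14
= avg=5.14, min=3, max=8


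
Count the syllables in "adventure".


Word: "adventure"
Syllable breakdown: ad | ven | ture
Counting: 3 parts
= 3 syllables


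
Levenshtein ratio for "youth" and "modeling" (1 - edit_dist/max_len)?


Word 1: "youth" (length 5)
Word 2: "modeling" (length 8)
One optimal edit sequence:
  1. substitute 'y' -> 'm'  (+1)
  2. keep 'o'
  3. insert 'd'  (+1)
  4. insert 'e'  (+1)
  5. insert 'l'  (+1)
  6. substitute 'u' -> 'i'  (+1)
  7. substitute 't' -> 'n'  (+1)
  8. substitute 'h' -> 'g'  (+1)
Edit distance = 7
Max length = max(5, 8) = 8
Similarity = 1 - 7/8
= 0.1250


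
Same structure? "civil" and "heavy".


Pattern of "civil": [0, 1, 2, 1, 3]
Pattern of "heavy": [0, 1, 2, 3, 4]
Patterns do not match
Same pattern = No


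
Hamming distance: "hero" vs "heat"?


Comparing character by character (same length = 4):
  Pos 0: 'h' vs 'h' =
  Pos 1: 'e' vs 'e' =
  Pos 2: 'r' vs 'a' !=
  Pos 3: 'o' vs 't' !=
Hamming distance = 2


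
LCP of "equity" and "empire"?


Word 1: "equity"
Word 2: "empire"
Comparing from start:
  Pos 0: 'e' == 'e'
  Pos 1: 'q' != 'm' (stop)
LCP = "e" (length 1)


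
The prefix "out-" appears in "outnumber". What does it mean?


Prefix: out-
Example: outnumber = out- + number
Meaning = surpass


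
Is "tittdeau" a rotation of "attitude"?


Word: "attitude", Candidate: "tittdeau"
Method: check if candidate is substring of word+word
"attitudeattitude" contains "tittdeau"? No
Is rotation = No


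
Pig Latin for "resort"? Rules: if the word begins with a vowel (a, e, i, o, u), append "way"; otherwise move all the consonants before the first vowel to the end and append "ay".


Word: "resort"
Starts with consonant(s) → move to end, add 'ay'
Consonant cluster: "r"
Pig Latin = "esortray"


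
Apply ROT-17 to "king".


Word: "king"
Shift: 17
Each letter → (letter + shift) mod 26:
  'k' (10) + 17 = 1 → 'b'
  'i' (8) + 17 = 25 → 'z'
  'n' (13) + 17 = 4 → 'e'
  'g' (6) + 17 = 23 → 'x'
Result = "bzex"


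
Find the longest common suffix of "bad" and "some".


Word 1: "bad"
Word 2: "some"
Comparing from end:
  Pos -1: 'd' != 'e' (stop)
LCS = "" (length 0)


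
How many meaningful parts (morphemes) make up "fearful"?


Word: "fearful"
Morphemes: fear | -ful
Each morpheme carries meaning
= 2 morphemes


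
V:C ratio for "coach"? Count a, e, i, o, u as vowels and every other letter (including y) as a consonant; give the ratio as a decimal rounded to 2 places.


Word: "coach"
Vowels (a,e,i,o,u): 2
Consonants: 3
Ratio = 2/3
= 0.67


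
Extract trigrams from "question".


Word: "question" (length 8)
Number of trigrams = 8 - 3 + 1 = 6
  Position 0: "que"
  Position 1: "ues"
  Position 2: "est"
  Position 3: "sti"
  Position 4: "tio"
  Position 5: "ion"
Trigrams = "que", "ues", "est", "sti", "tio", "ion"


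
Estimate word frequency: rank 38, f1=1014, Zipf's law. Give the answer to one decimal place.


Zipf's law: f(r) = f(1) / r
f(1) = 1014
f(38) = 1014 / 38
= 26.7 occurrences


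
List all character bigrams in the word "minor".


Word: "minor" (length 5)
Number of bigrams = 5 - 2 + 1 = 4
  Position 0: "mi"
  Position 1: "in"
  Position 2: "no"
  Position 3: "or"
Bigrams = "mi", "in", "no", "or"


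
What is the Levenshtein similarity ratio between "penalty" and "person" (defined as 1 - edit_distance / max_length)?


Word 1: "penalty" (length 7)
Word 2: "person" (length 6)
One optimal edit sequence:
  1. keep 'p'
  2. keep 'e'
  3. delete 'n'  (+1)
  4. substitute 'a' -> 'r'  (+1)
  5. substitute 'l' -> 's'  (+1)
  6. substitute 't' -> 'o'  (+1)
  7. substitute 'y' -> 'n'  (+1)
Edit distance = 5
Max length = max(7, 6) = 7
Similarity = 1 - 5/7
= 0.2857


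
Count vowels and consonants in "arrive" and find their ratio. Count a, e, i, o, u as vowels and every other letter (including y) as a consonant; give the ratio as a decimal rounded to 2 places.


Word: "arrive"
Vowels (a,e,i,o,u): 3
Consonants: 3
Ratio = 3/3
= 1.00


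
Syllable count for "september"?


Word: "september"
Syllable breakdown: sep-tem-ber
Counting: 3 parts
= 3 syllables


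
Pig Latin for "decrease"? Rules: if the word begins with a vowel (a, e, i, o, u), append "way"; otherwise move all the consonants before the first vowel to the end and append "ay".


Word: "decrease"
Starts with consonant(s) → move to end, add 'ay'
Consonant cluster: "d"
Pig Latin = "ecreaseday"


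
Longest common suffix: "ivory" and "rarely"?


Word 1: "ivory"
Word 2: "rarely"
Comparing from end:
  Pos -1: 'y' == 'y'
  Pos -2: 'r' != 'l' (stop)
LCS = "y" (length 1)


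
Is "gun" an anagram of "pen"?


Word 1: "pen" → sorted: enp
Word 2: "gun" → sorted: gnu
Same letters? enp != gnu
Anagram = No


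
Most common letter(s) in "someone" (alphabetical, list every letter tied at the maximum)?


Word: "someone"
Letter counts:
  'e': 2
  'm': 1
  'n': 1
  'o': 2
  's': 1
Maximum count = 2
Most frequent = 'e', 'o' (2 times each)


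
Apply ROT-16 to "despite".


Word: "despite"
Shift: 16
Each letter → (letter + shift) mod 26:
  'd' (3) + 16 = 19 → 't'
  'e' (4) + 16 = 20 → 'u'
  's' (18) + 16 = 8 → 'i'
  'p' (15) + 16 = 5 → 'f'
  'i' (8) + 16 = 24 → 'y'
  't' (19) + 16 = 9 → 'j'
  'e' (4) + 16 = 20 → 'u'
Result = "tuifyju"


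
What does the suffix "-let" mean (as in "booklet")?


Suffix: -let
Example: booklet = book + -let
Meaning = small


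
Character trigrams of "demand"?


Word: "demand" (length 6)
Number of trigrams = 6 - 3 + 1 = 4
  Position 0: "dem"
  Position 1: "ema"
  Position 2: "man"
  Position 3: "and"
Trigrams = "dem", "ema", "man", "and"


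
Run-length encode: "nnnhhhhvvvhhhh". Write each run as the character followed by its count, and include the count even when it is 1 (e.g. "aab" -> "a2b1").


String: "nnnhhhhvvvhhhh"
Scanning for consecutive runs:
  'n' x 3
  'h' x 4
  'v' x 3
  'h' x 4
RLE = "n3h4v3h4"


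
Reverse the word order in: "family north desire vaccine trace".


Original: "family north desire vaccine trace"
Words (1..n): family | north | desire | vaccine | trace
Reversed (n..1): trace | vaccine | desire | north | family
Result = "trace vaccine desire north family"


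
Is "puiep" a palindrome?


Word: "puiep"
Reversed: "peiup"
Forward == Backward? puiep != peiup
Palindrome = No


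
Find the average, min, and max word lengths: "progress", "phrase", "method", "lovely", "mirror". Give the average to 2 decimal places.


Lengths: "progress"=8, "phrase"=6, "method"=6, "lovely"=6, "mirror"=6
Sum = 32, Count = 5
Average = 32/5 = 6.40
= avg=6.40, min=6, max=8


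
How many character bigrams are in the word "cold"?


Word: "cold" (length 4)
Number of 2-grams = length - 2 + 1 = 4 - 2 + 1
= 3


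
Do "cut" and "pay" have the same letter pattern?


Pattern of "cut": [0, 1, 2]
Pattern of "pay": [0, 1, 2]
Patterns match
Same pattern = Yes


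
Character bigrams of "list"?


Word: "list" (length 4)
Number of bigrams = 4 - 2 + 1 = 3
  Position 0: "li"
  Position 1: "is"
  Position 2: "st"
Bigrams = "li", "is", "st"


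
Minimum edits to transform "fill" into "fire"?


Word 1: "fill" (length 4)
Word 2: "fire" (length 4)
One optimal edit sequence (insert/delete/substitute each cost 1):
  1. keep 'f'
  2. keep 'i'
  3. substitute 'l' -> 'r'  (+1)
  4. substitute 'l' -> 'e'  (+1)
Total edit operations: 2
Edit distance = 2


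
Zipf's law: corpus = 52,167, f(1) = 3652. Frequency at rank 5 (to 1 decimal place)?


Zipf's law: f(r) = f(1) / r
f(1) = 3652
f(5) = 3652 / 5
= 730.4 occurrences


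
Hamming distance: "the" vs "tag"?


Comparing character by character (same length = 3):
  Pos 0: 't' vs 't' =
  Pos 1: 'h' vs 'a' !=
  Pos 2: 'e' vs 'g' !=
Hamming distance = 2


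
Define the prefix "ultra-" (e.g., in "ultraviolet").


Prefix: ultra-
Example: ultraviolet = ultra- + violet
Meaning = beyond


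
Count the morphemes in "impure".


Word: "impure"
Morphemes: im- + pure
Each morpheme carries meaning
= 2 morphemes


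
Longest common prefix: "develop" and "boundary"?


Word 1: "develop"
Word 2: "boundary"
Comparing from start:
  Pos 0: 'd' != 'b' (stop)
LCP = "" (length 0)


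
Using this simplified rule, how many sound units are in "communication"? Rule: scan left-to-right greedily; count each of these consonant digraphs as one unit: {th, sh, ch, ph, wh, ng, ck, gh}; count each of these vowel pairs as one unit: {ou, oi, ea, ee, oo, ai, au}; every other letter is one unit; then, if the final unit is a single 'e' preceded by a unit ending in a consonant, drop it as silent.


Word: "communication" (13 letters)
Left-to-right scan:
  1. 'c' (letter)
  2. 'o' (letter)
  3. 'm' (letter)
  4. 'm' (letter)
  5. 'u' (letter)
  6. 'n' (letter)
  7. 'i' (letter)
  8. 'c' (letter)
  9. 'a' (letter)
  10. 't' (letter)
  11. 'i' (letter)
  12. 'o' (letter)
  13. 'n' (letter)
Units from scan: 13
Sound units = 13 units


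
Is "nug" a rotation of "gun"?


Word: "gun", Candidate: "nug"
Method: check if candidate is substring of word+word
"gungun" contains "nug"? No
Is rotation = No


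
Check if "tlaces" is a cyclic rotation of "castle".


Word: "castle", Candidate: "tlaces"
Method: check if candidate is substring of word+word
"castlecastle" contains "tlaces"? No
Is rotation = No


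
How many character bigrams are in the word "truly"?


Word: "truly" (length 5)
Number of 2-grams = length - 2 + 1 = 5 - 2 + 1
= 4


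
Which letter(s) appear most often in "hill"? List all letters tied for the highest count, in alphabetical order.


Word: "hill"
Letter counts:
  'h': 1
  'i': 1
  'l': 2
Maximum count = 2
Most frequent = 'l' (2 times each)


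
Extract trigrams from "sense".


Word: "sense" (length 5)
Number of trigrams = 5 - 3 + 1 = 3
  Position 0: "sen"
  Position 1: "ens"
  Position 2: "nse"
Trigrams = "sen", "ens", "nse"


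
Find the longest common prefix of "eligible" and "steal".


Word 1: "eligible"
Word 2: "steal"
Comparing from start:
  Pos 0: 'e' != 's' (stop)
LCP = "" (length 0)


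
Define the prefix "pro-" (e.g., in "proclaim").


Prefix: pro-
Example: proclaim (pro- + claim)
Meaning = forward / in favor of


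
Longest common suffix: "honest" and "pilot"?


Word 1: "honest"
Word 2: "pilot"
Comparing from end:
  Pos -1: 't' == 't'
  Pos -2: 's' != 'o' (stop)
LCS = "t" (length 1)


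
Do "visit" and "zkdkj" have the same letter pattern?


Pattern of "visit": [0, 1, 2, 1, 3]
Pattern of "zkdkj": [0, 1, 2, 1, 3]
Patterns match
Same pattern = Yes


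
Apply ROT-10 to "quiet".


Word: "quiet"
Shift: 10
Each letter → (letter + shift) mod 26:
  'q' (16) + 10 = 0 → 'a'
  'u' (20) + 10 = 4 → 'e'
  'i' (8) + 10 = 18 → 's'
  'e' (4) + 10 = 14 → 'o'
  't' (19) + 10 = 3 → 'd'
Result = "aesod"


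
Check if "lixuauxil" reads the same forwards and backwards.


Word: "lixuauxil"
Reversed: "lixuauxil"
Forward == Backward? lixuauxil == lixuauxil
Palindrome = Yes


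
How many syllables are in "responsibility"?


Word: "responsibility"
Syllable breakdown: re-spon-si-bil-i-ty
Counting: 6 parts
= 6 syllables


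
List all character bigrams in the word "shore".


Word: "shore" (length 5)
Number of bigrams = 5 - 2 + 1 = 4
  Position 0: "sh"
  Position 1: "ho"
  Position 2: "or"
  Position 3: "re"
Bigrams = "sh", "ho", "or", "re"


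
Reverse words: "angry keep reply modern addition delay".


Original: "angry keep reply modern addition delay"
Words (1..n): angry | keep | reply | modern | addition | delay
Reversed (n..1): delay | addition | modern | reply | keep | angry
Result = "delay addition modern reply keep angry"


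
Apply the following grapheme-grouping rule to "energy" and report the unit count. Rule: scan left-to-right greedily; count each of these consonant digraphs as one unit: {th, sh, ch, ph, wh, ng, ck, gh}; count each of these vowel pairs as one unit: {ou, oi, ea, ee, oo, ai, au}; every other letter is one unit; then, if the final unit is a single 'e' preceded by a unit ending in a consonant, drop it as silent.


Word: "energy" (6 letters)
Left-to-right scan:
  (1) 'e' (letter)
  (2) 'n' (letter)
  (3) 'e' (letter)
  (4) 'r' (letter)
  (5) 'g' (letter)
  (6) 'y' (letter)
Units from scan: 6
Sound units = 6 units


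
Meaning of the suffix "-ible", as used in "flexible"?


Suffix: -ible
Example: flexible (flex + -ible)
Meaning = capable of


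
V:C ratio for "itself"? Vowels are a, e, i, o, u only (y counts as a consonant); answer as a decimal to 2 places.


Word: "itself"
Vowels (a,e,i,o,u): 2
Consonants: 4
Ratio = 2/4
= 0.50


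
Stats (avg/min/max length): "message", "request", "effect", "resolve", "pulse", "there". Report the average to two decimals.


Lengths: "message"=7, "request"=7, "effect"=6, "resolve"=7, "pulse"=5, "there"=5
Sum = 37, Count = 6
Average = 37/6 = 6.17
= avg=6.17, min=5, max=7


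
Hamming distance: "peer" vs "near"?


Comparing character by character (same length = 4):
  Pos 0: 'p' vs 'n' !=
  Pos 1: 'e' vs 'e' =
  Pos 2: 'e' vs 'a' !=
  Pos 3: 'r' vs 'r' =
Hamming distance = 2


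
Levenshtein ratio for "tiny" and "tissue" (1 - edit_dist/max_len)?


Word 1: "tiny" (length 4)
Word 2: "tissue" (length 6)
One optimal edit sequence:
  1. keep 't'
  2. keep 'i'
  3. insert 's'  (+1)
  4. insert 's'  (+1)
  5. substitute 'n' -> 'u'  (+1)
  6. substitute 'y' -> 'e'  (+1)
Edit distance = 4
Max length = max(4, 6) = 6
Similarity = 1 - 4/6
= 0.3333


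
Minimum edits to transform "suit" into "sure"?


Word 1: "suit" (length 4)
Word 2: "sure" (length 4)
One optimal edit sequence (insert/delete/substitute each cost 1):
  1. keep 's'
  2. keep 'u'
  3. substitute 'i' -> 'r'  (+1)
  4. substitute 't' -> 'e'  (+1)
Total edit operations: 2
Edit distance = 2


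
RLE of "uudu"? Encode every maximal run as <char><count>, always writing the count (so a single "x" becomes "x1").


String: "uudu"
Scanning for consecutive runs:
  'u' x 2
  'd' x 1
  'u' x 1
RLE = "u2d1u1"


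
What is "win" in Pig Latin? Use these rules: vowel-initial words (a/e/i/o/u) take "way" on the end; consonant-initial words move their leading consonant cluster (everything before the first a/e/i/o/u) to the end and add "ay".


Word: "win"
Starts with consonant(s) → move to end, add 'ay'
Consonant cluster: "w"
Pig Latin = "inway"


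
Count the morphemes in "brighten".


Word: "brighten"
Morphemes: bright | -en
Each morpheme carries meaning
= 2 morphemes


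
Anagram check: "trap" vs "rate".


Word 1: "trap" → sorted: aprt
Word 2: "rate" → sorted: aert
Same letters? aprt != aert
Anagram = No


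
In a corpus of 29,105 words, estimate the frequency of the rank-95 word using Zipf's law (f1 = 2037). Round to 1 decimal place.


Zipf's law: f(r) = f(1) / r
f(1) = 2037
f(95) = 2037 / 95
= 21.4 occurrences


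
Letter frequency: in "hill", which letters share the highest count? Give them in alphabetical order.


Word: "hill"
Letter counts:
  'h': 1
  'i': 1
  'l': 2
Maximum count = 2
Most frequent = 'l' (2 times each)


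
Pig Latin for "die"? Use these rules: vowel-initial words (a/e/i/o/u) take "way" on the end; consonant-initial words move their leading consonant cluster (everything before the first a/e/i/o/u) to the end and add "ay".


Word: "die"
Starts with consonant(s) → move to end, add 'ay'
Consonant cluster: "d"
Pig Latin = "ieday"


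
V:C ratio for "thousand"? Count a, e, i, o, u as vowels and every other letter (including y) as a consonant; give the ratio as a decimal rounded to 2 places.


Word: "thousand"
Vowels (a,e,i,o,u): 3
Consonants: 5
Ratio = 3/5
= 0.60


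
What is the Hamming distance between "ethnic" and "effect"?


Comparing character by character (same length = 6):
  Pos 0: 'e' vs 'e' =
  Pos 1: 't' vs 'f' !=
  Pos 2: 'h' vs 'f' !=
  Pos 3: 'n' vs 'e' !=
  Pos 4: 'i' vs 'c' !=
  Pos 5: 'c' vs 't' !=
Hamming distance = 5


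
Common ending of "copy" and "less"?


Word 1: "copy"
Word 2: "less"
Comparing from end:
  Pos -1: 'y' != 's' (stop)
LCS = "" (length 0)


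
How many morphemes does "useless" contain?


Word: "useless"
Morphemes: use + -less
Each morpheme carries meaning
= 2 morphemes
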